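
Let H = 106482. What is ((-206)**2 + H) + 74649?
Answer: 223567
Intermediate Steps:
((-206)**2 + H) + 74649 = ((-206)**2 + 106482) + 74649 = (42436 + 106482) + 74649 = 148918 + 74649 = 223567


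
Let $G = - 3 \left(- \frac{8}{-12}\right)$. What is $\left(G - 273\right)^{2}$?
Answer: $75625$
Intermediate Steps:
$G = -2$ ($G = - 3 \left(\left(-8\right) \left(- \frac{1}{12}\right)\right) = \left(-3\right) \frac{2}{3} = -2$)
$\left(G - 273\right)^{2} = \left(-2 - 273\right)^{2} = \left(-275\right)^{2} = 75625$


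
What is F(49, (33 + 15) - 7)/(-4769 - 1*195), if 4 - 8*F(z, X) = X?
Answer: 37/39712 ≈ 0.00093171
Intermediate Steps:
F(z, X) = 1/2 - X/8
F(49, (33 + 15) - 7)/(-4769 - 1*195) = (1/2 - ((33 + 15) - 7)/8)/(-4769 - 1*195) = (1/2 - (48 - 7)/8)/(-4769 - 195) = (1/2 - 1/8*41)/(-4964) = (1/2 - 41/8)*(-1/4964) = -37/8*(-1/4964) = 37/39712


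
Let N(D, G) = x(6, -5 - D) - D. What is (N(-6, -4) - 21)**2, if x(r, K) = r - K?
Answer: 100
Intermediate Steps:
N(D, G) = 11 (N(D, G) = (6 - (-5 - D)) - D = (6 + (5 + D)) - D = (11 + D) - D = 11)
(N(-6, -4) - 21)**2 = (11 - 21)**2 = (-10)**2 = 100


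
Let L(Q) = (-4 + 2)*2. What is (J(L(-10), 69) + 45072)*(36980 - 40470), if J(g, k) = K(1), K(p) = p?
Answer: -157304770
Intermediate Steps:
L(Q) = -4 (L(Q) = -2*2 = -4)
J(g, k) = 1
(J(L(-10), 69) + 45072)*(36980 - 40470) = (1 + 45072)*(36980 - 40470) = 45073*(-3490) = -157304770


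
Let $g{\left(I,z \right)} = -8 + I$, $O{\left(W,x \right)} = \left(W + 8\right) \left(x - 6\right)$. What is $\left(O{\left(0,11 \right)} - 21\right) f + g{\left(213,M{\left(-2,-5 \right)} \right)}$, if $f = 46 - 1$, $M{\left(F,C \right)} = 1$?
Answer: $1060$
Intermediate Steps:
$O{\left(W,x \right)} = \left(-6 + x\right) \left(8 + W\right)$ ($O{\left(W,x \right)} = \left(8 + W\right) \left(-6 + x\right) = \left(-6 + x\right) \left(8 + W\right)$)
$f = 45$ ($f = 46 - 1 = 45$)
$\left(O{\left(0,11 \right)} - 21\right) f + g{\left(213,M{\left(-2,-5 \right)} \right)} = \left(\left(-48 - 0 + 8 \cdot 11 + 0 \cdot 11\right) - 21\right) 45 + \left(-8 + 213\right) = \left(\left(-48 + 0 + 88 + 0\right) - 21\right) 45 + 205 = \left(40 - 21\right) 45 + 205 = 19 \cdot 45 + 205 = 855 + 205 = 1060$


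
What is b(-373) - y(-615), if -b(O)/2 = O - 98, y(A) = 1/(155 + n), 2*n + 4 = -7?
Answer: 281656/299 ≈ 941.99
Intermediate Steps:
n = -11/2 (n = -2 + (1/2)*(-7) = -2 - 7/2 = -11/2 ≈ -5.5000)
y(A) = 2/299 (y(A) = 1/(155 - 11/2) = 1/(299/2) = 2/299)
b(O) = 196 - 2*O (b(O) = -2*(O - 98) = -2*(-98 + O) = 196 - 2*O)
b(-373) - y(-615) = (196 - 2*(-373)) - 1*2/299 = (196 + 746) - 2/299 = 942 - 2/299 = 281656/299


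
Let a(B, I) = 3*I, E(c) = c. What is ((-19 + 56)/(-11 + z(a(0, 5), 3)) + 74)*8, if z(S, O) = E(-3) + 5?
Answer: 5032/9 ≈ 559.11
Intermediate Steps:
z(S, O) = 2 (z(S, O) = -3 + 5 = 2)
((-19 + 56)/(-11 + z(a(0, 5), 3)) + 74)*8 = ((-19 + 56)/(-11 + 2) + 74)*8 = (37/(-9) + 74)*8 = (37*(-1/9) + 74)*8 = (-37/9 + 74)*8 = (629/9)*8 = 5032/9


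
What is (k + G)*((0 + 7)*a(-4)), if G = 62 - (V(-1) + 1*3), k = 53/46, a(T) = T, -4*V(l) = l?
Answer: -38577/23 ≈ -1677.3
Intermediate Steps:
V(l) = -l/4
k = 53/46 (k = 53*(1/46) = 53/46 ≈ 1.1522)
G = 235/4 (G = 62 - (-¼*(-1) + 1*3) = 62 - (¼ + 3) = 62 - 1*13/4 = 62 - 13/4 = 235/4 ≈ 58.750)
(k + G)*((0 + 7)*a(-4)) = (53/46 + 235/4)*((0 + 7)*(-4)) = 5511*(7*(-4))/92 = (5511/92)*(-28) = -38577/23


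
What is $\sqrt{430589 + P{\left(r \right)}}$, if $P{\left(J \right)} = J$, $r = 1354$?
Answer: $\sqrt{431943} \approx 657.22$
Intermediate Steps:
$\sqrt{430589 + P{\left(r \right)}} = \sqrt{430589 + 1354} = \sqrt{431943}$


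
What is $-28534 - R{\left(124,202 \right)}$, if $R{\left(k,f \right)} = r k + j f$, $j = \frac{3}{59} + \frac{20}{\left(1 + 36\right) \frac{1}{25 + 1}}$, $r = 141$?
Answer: $- \frac{106677076}{2183} \approx -48867.0$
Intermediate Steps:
$j = \frac{30791}{2183}$ ($j = 3 \cdot \frac{1}{59} + \frac{20}{37 \cdot \frac{1}{26}} = \frac{3}{59} + \frac{20}{37 \cdot \frac{1}{26}} = \frac{3}{59} + \frac{20}{\frac{37}{26}} = \frac{3}{59} + 20 \cdot \frac{26}{37} = \frac{3}{59} + \frac{520}{37} = \frac{30791}{2183} \approx 14.105$)
$R{\left(k,f \right)} = 141 k + \frac{30791 f}{2183}$
$-28534 - R{\left(124,202 \right)} = -28534 - \left(141 \cdot 124 + \frac{30791}{2183} \cdot 202\right) = -28534 - \left(17484 + \frac{6219782}{2183}\right) = -28534 - \frac{44387354}{2183} = - \frac{106677076}{2183}$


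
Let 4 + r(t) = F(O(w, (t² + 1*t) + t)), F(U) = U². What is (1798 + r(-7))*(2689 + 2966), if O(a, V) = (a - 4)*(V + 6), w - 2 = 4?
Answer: 48169290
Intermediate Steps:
w = 6 (w = 2 + 4 = 6)
O(a, V) = (-4 + a)*(6 + V)
r(t) = -4 + (12 + 2*t² + 4*t)² (r(t) = -4 + (-24 - 4*((t² + 1*t) + t) + 6*6 + ((t² + 1*t) + t)*6)² = -4 + (-24 - 4*((t² + t) + t) + 36 + ((t² + t) + t)*6)² = -4 + (-24 - 4*((t + t²) + t) + 36 + ((t + t²) + t)*6)² = -4 + (-24 - 4*(t² + 2*t) + 36 + (t² + 2*t)*6)² = -4 + (-24 + (-8*t - 4*t²) + 36 + (6*t² + 12*t))² = -4 + (12 + 2*t² + 4*t)²)
(1798 + r(-7))*(2689 + 2966) = (1798 + (-4 + 4*(6 - 7*(2 - 7))²))*(2689 + 2966) = (1798 + (-4 + 4*(6 - 7*(-5))²))*5655 = (1798 + (-4 + 4*(6 + 35)²))*5655 = (1798 + (-4 + 4*41²))*5655 = (1798 + (-4 + 4*1681))*5655 = (1798 + (-4 + 6724))*5655 = (1798 + 6720)*5655 = 8518*5655 = 48169290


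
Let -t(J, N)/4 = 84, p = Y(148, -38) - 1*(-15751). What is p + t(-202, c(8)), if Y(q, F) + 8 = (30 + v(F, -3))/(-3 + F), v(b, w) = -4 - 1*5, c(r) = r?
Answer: 631666/41 ≈ 15406.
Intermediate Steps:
v(b, w) = -9 (v(b, w) = -4 - 5 = -9)
Y(q, F) = -8 + 21/(-3 + F) (Y(q, F) = -8 + (30 - 9)/(-3 + F) = -8 + 21/(-3 + F))
p = 645442/41 (p = (45 - 8*(-38))/(-3 - 38) - 1*(-15751) = (45 + 304)/(-41) + 15751 = -1/41*349 + 15751 = -349/41 + 15751 = 645442/41 ≈ 15742.)
t(J, N) = -336 (t(J, N) = -4*84 = -336)
p + t(-202, c(8)) = 645442/41 - 336 = 631666/41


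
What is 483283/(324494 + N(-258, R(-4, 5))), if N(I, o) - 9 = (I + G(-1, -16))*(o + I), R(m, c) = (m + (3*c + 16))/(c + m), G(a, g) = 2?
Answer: 483283/383639 ≈ 1.2597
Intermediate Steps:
R(m, c) = (16 + m + 3*c)/(c + m) (R(m, c) = (m + (16 + 3*c))/(c + m) = (16 + m + 3*c)/(c + m))
N(I, o) = 9 + (2 + I)*(I + o) (N(I, o) = 9 + (I + 2)*(o + I) = 9 + (2 + I)*(I + o))
483283/(324494 + N(-258, R(-4, 5))) = 483283/(324494 + (9 + (-258)**2 + 2*(-258) + 2*((16 - 4 + 3*5)/(5 - 4)) - 258*(16 - 4 + 3*5)/(5 - 4))) = 483283/(324494 + (9 + 66564 - 516 + 2*((16 - 4 + 15)/1) - 258*(16 - 4 + 15)/1)) = 483283/(324494 + (9 + 66564 - 516 + 2*(1*27) - 258*27)) = 483283/(324494 + (9 + 66564 - 516 + 2*27 - 258*27)) = 483283/(324494 + (9 + 66564 - 516 + 54 - 6966)) = 483283/(324494 + 59145) = 483283/383639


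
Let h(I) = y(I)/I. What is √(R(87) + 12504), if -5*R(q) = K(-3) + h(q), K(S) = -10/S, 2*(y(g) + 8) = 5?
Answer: √9463782570/870 ≈ 111.82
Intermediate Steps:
y(g) = -11/2 (y(g) = -8 + (½)*5 = -8 + 5/2 = -11/2)
h(I) = -11/(2*I)
R(q) = -⅔ + 11/(10*q) (R(q) = -(-10/(-3) - 11/(2*q))/5 = -(-10*(-⅓) - 11/(2*q))/5 = -(10/3 - 11/(2*q))/5 = -⅔ + 11/(10*q))
√(R(87) + 12504) = √((1/30)*(33 - 20*87)/87 + 12504) = √((1/30)*(1/87)*(33 - 1740) + 12504) = √((1/30)*(1/87)*(-1707) + 12504) = √(-569/870 + 12504) = √(10877911/870) = √9463782570/870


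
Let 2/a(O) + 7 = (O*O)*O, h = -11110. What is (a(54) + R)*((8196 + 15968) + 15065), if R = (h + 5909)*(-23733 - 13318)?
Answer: 1190298805991528361/157457 ≈ 7.5595e+12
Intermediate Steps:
a(O) = 2/(-7 + O³) (a(O) = 2/(-7 + (O*O)*O) = 2/(-7 + O²*O) = 2/(-7 + O³))
R = 192702251 (R = (-11110 + 5909)*(-23733 - 13318) = -5201*(-37051) = 192702251)
(a(54) + R)*((8196 + 15968) + 15065) = (2/(-7 + 54³) + 192702251)*((8196 + 15968) + 15065) = (2/(-7 + 157464) + 192702251)*(24164 + 15065) = (2/157457 + 192702251)*39229 = (30342318335709/157457)*39229 = 1190298805991528361/157457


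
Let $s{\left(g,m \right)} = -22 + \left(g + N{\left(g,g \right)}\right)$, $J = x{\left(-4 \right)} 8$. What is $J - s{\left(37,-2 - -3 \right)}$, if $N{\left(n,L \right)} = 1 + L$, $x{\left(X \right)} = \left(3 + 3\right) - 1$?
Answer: $-13$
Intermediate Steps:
$x{\left(X \right)} = 5$ ($x{\left(X \right)} = 6 - 1 = 5$)
$J = 40$ ($J = 5 \cdot 8 = 40$)
$s{\left(g,m \right)} = -21 + 2 g$ ($s{\left(g,m \right)} = -22 + \left(g + \left(1 + g\right)\right) = -22 + \left(1 + 2 g\right) = -21 + 2 g$)
$J - s{\left(37,-2 - -3 \right)} = 40 - \left(-21 + 2 \cdot 37\right) = 40 - \left(-21 + 74\right) = 40 - 53 = -13$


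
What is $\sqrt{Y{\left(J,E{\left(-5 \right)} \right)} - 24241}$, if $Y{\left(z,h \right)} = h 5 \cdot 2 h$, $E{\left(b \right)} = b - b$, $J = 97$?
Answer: $i \sqrt{24241} \approx 155.7 i$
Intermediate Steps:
$E{\left(b \right)} = 0$
$Y{\left(z,h \right)} = 10 h^{2}$ ($Y{\left(z,h \right)} = h 10 h = 10 h h = 10 h^{2}$)
$\sqrt{Y{\left(J,E{\left(-5 \right)} \right)} - 24241} = \sqrt{10 \cdot 0^{2} - 24241} = \sqrt{10 \cdot 0 - 24241} = \sqrt{0 - 24241} = \sqrt{-24241} = i \sqrt{24241}$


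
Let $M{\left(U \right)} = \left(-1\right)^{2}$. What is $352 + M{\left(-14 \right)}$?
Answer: $353$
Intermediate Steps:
$M{\left(U \right)} = 1$
$352 + M{\left(-14 \right)} = 352 + 1 = 353$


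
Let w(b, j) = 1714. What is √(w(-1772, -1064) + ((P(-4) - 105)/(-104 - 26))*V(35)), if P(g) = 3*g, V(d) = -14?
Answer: √42535/5 ≈ 41.248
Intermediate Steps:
√(w(-1772, -1064) + ((P(-4) - 105)/(-104 - 26))*V(35)) = √(1714 + ((3*(-4) - 105)/(-104 - 26))*(-14)) = √(1714 + ((-12 - 105)/(-130))*(-14)) = √(1714 - 117*(-1/130)*(-14)) = √(1714 + (9/10)*(-14)) = √(1714 - 63/5) = √(8507/5) = √42535/5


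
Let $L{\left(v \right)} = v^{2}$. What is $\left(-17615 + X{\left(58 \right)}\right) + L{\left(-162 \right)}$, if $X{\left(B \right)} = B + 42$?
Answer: $8729$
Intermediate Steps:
$X{\left(B \right)} = 42 + B$
$\left(-17615 + X{\left(58 \right)}\right) + L{\left(-162 \right)} = \left(-17615 + \left(42 + 58\right)\right) + \left(-162\right)^{2} = \left(-17615 + 100\right) + 26244 = -17515 + 26244 = 8729$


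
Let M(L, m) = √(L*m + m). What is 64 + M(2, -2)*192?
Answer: 64 + 192*I*√6 ≈ 64.0 + 470.3*I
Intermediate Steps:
M(L, m) = √(m + L*m)
64 + M(2, -2)*192 = 64 + √(-2*(1 + 2))*192 = 64 + √(-2*3)*192 = 64 + √(-6)*192 = 64 + (I*√6)*192 = 64 + 192*I*√6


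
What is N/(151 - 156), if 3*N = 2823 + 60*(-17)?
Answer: -601/5 ≈ -120.20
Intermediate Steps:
N = 601 (N = (2823 + 60*(-17))/3 = (2823 - 1020)/3 = (⅓)*1803 = 601)
N/(151 - 156) = 601/(151 - 156) = 601/(-5) = 601*(-⅕) = -601/5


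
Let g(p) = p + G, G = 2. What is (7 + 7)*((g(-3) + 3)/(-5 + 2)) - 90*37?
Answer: -10018/3 ≈ -3339.3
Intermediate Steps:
g(p) = 2 + p (g(p) = p + 2 = 2 + p)
(7 + 7)*((g(-3) + 3)/(-5 + 2)) - 90*37 = (7 + 7)*(((2 - 3) + 3)/(-5 + 2)) - 90*37 = 14*((-1 + 3)/(-3)) - 3330 = 14*(2*(-1/3)) - 3330 = 14*(-2/3) - 3330 = -28/3 - 3330 = -10018/3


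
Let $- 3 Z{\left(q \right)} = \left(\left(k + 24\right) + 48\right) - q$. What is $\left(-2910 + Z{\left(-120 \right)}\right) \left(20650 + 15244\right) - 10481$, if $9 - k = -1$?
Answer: $- \frac{320636651}{3} \approx -1.0688 \cdot 10^{8}$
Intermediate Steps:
$k = 10$ ($k = 9 - -1 = 9 + 1 = 10$)
$Z{\left(q \right)} = - \frac{82}{3} + \frac{q}{3}$ ($Z{\left(q \right)} = - \frac{\left(\left(10 + 24\right) + 48\right) - q}{3} = - \frac{\left(34 + 48\right) - q}{3} = - \frac{82 - q}{3} = - \frac{82}{3} + \frac{q}{3}$)
$\left(-2910 + Z{\left(-120 \right)}\right) \left(20650 + 15244\right) - 10481 = \left(-2910 + \left(- \frac{82}{3} + \frac{1}{3} \left(-120\right)\right)\right) \left(20650 + 15244\right) - 10481 = \left(-2910 - \frac{202}{3}\right) 35894 - 10481 = \left(- \frac{8932}{3}\right) 35894 - 10481 = - \frac{320605208}{3} - 10481 = - \frac{320636651}{3}$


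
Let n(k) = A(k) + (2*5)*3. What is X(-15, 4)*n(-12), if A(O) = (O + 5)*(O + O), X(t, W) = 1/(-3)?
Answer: -66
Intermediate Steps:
X(t, W) = -⅓
A(O) = 2*O*(5 + O) (A(O) = (5 + O)*(2*O) = 2*O*(5 + O))
n(k) = 30 + 2*k*(5 + k) (n(k) = 2*k*(5 + k) + (2*5)*3 = 2*k*(5 + k) + 10*3 = 2*k*(5 + k) + 30 = 30 + 2*k*(5 + k))
X(-15, 4)*n(-12) = -(30 + 2*(-12)*(5 - 12))/3 = -(30 + 2*(-12)*(-7))/3 = -(30 + 168)/3 = -⅓*198 = -66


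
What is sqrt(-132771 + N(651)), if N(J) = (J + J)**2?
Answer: sqrt(1562433) ≈ 1250.0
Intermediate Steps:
N(J) = 4*J**2 (N(J) = (2*J)**2 = 4*J**2)
sqrt(-132771 + N(651)) = sqrt(-132771 + 4*651**2) = sqrt(-132771 + 4*423801) = sqrt(-132771 + 1695204) = sqrt(1562433)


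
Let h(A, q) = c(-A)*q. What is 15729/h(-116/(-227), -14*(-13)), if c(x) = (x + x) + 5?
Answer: 24289/1118 ≈ 21.725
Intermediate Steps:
c(x) = 5 + 2*x (c(x) = 2*x + 5 = 5 + 2*x)
h(A, q) = q*(5 - 2*A) (h(A, q) = (5 + 2*(-A))*q = (5 - 2*A)*q = q*(5 - 2*A))
15729/h(-116/(-227), -14*(-13)) = 15729/(((-14*(-13))*(5 - (-232)/(-227)))) = 15729/((182*(5 - (-232)*(-1)/227))) = 15729/((182*(5 - 2*116/227))) = 15729/((182*(5 - 232/227))) = 15729/((182*(903/227))) = 15729/(164346/227) = 15729*(227/164346) = 24289/1118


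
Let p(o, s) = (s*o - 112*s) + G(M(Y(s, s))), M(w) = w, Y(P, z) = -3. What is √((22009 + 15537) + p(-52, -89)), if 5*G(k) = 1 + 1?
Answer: 6*√36210/5 ≈ 228.35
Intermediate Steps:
G(k) = ⅖ (G(k) = (1 + 1)/5 = (⅕)*2 = ⅖)
p(o, s) = ⅖ - 112*s + o*s (p(o, s) = (s*o - 112*s) + ⅖ = (o*s - 112*s) + ⅖ = (-112*s + o*s) + ⅖ = ⅖ - 112*s + o*s)
√((22009 + 15537) + p(-52, -89)) = √((22009 + 15537) + (⅖ - 112*(-89) - 52*(-89))) = √(37546 + (⅖ + 9968 + 4628)) = √(37546 + 72982/5) = √(260712/5) = 6*√36210/5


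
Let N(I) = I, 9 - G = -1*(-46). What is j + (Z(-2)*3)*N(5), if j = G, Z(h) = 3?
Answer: 8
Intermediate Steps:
G = -37 (G = 9 - (-1)*(-46) = 9 - 1*46 = 9 - 46 = -37)
j = -37
j + (Z(-2)*3)*N(5) = -37 + (3*3)*5 = -37 + 9*5 = -37 + 45 = 8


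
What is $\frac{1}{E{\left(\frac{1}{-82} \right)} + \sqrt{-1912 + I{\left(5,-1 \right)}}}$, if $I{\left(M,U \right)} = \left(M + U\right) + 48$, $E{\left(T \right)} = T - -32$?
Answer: $\frac{215086}{19386769} - \frac{13448 i \sqrt{465}}{19386769} \approx 0.011094 - 0.014958 i$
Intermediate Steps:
$E{\left(T \right)} = 32 + T$ ($E{\left(T \right)} = T + 32 = 32 + T$)
$I{\left(M,U \right)} = 48 + M + U$
$\frac{1}{E{\left(\frac{1}{-82} \right)} + \sqrt{-1912 + I{\left(5,-1 \right)}}} = \frac{1}{\left(32 + \frac{1}{-82}\right) + \sqrt{-1912 + \left(48 + 5 - 1\right)}} = \frac{1}{\left(32 - \frac{1}{82}\right) + \sqrt{-1912 + 52}} = \frac{1}{\frac{2623}{82} + \sqrt{-1860}} = \frac{1}{\frac{2623}{82} + 2 i \sqrt{465}}$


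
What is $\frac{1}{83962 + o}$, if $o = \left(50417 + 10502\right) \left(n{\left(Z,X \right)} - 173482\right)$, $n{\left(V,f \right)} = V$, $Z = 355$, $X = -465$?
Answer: $- \frac{1}{10546639751} \approx -9.4817 \cdot 10^{-11}$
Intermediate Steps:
$o = -10546723713$ ($o = \left(50417 + 10502\right) \left(355 - 173482\right) = 60919 \left(-173127\right) = -10546723713$)
$\frac{1}{83962 + o} = \frac{1}{83962 - 10546723713} = \frac{1}{-10546639751} = - \frac{1}{10546639751}$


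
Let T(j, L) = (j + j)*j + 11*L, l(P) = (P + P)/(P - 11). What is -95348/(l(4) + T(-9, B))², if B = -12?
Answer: -1168013/10201 ≈ -114.50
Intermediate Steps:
l(P) = 2*P/(-11 + P) (l(P) = (2*P)/(-11 + P) = 2*P/(-11 + P))
T(j, L) = 2*j² + 11*L (T(j, L) = (2*j)*j + 11*L = 2*j² + 11*L)
-95348/(l(4) + T(-9, B))² = -95348/(2*4/(-11 + 4) + (2*(-9)² + 11*(-12)))² = -95348/(2*4/(-7) + (2*81 - 132))² = -95348/(2*4*(-⅐) + (162 - 132))² = -95348/(-8/7 + 30)² = -95348/((202/7)²) = -95348/40804/49 = -95348*49/40804 = -1168013/10201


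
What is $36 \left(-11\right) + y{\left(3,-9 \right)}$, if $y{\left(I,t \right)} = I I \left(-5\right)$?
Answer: $-441$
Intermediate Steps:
$y{\left(I,t \right)} = - 5 I^{2}$ ($y{\left(I,t \right)} = I^{2} \left(-5\right) = - 5 I^{2}$)
$36 \left(-11\right) + y{\left(3,-9 \right)} = 36 \left(-11\right) - 5 \cdot 3^{2} = -396 - 45 = -441$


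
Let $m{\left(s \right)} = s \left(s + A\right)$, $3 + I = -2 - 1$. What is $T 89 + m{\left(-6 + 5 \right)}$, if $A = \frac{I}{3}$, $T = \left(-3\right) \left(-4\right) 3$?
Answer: $3207$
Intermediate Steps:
$I = -6$ ($I = -3 - 3 = -6$)
$T = 36$ ($T = 12 \cdot 3 = 36$)
$A = -2$ ($A = - \frac{6}{3} = \left(-6\right) \frac{1}{3} = -2$)
$m{\left(s \right)} = s \left(-2 + s\right)$ ($m{\left(s \right)} = s \left(s - 2\right) = s \left(-2 + s\right)$)
$T 89 + m{\left(-6 + 5 \right)} = 36 \cdot 89 + \left(-6 + 5\right) \left(-2 + \left(-6 + 5\right)\right) = 3204 - \left(-2 - 1\right) = 3204 - -3 = 3204 + 3 = 3207$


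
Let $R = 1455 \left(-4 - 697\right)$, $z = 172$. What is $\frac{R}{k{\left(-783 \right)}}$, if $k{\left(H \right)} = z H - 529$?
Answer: $\frac{203991}{27041} \approx 7.5438$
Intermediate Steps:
$k{\left(H \right)} = -529 + 172 H$ ($k{\left(H \right)} = 172 H - 529 = -529 + 172 H$)
$R = -1019955$ ($R = 1455 \left(-701\right) = -1019955$)
$\frac{R}{k{\left(-783 \right)}} = - \frac{1019955}{-529 + 172 \left(-783\right)} = - \frac{1019955}{-529 - 134676} = - \frac{1019955}{-135205} = \left(-1019955\right) \left(- \frac{1}{135205}\right) = \frac{203991}{27041}$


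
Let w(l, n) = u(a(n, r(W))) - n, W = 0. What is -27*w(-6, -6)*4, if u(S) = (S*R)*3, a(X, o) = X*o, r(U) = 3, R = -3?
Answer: -18144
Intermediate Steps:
u(S) = -9*S (u(S) = (S*(-3))*3 = -3*S*3 = -9*S)
w(l, n) = -28*n (w(l, n) = -9*n*3 - n = -27*n - n = -28*n)
-27*w(-6, -6)*4 = -(-756)*(-6)*4 = -27*168*4 = -4536*4 = -18144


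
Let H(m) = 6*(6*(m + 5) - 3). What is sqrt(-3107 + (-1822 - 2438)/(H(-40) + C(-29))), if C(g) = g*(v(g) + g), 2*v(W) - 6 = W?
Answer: I*sqrt(14596467)/69 ≈ 55.37*I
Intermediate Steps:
v(W) = 3 + W/2
H(m) = 162 + 36*m (H(m) = 6*(6*(5 + m) - 3) = 6*((30 + 6*m) - 3) = 6*(27 + 6*m) = 162 + 36*m)
C(g) = g*(3 + 3*g/2) (C(g) = g*((3 + g/2) + g) = g*(3 + 3*g/2))
sqrt(-3107 + (-1822 - 2438)/(H(-40) + C(-29))) = sqrt(-3107 + (-1822 - 2438)/((162 + 36*(-40)) + (3/2)*(-29)*(2 - 29))) = sqrt(-3107 - 4260/((162 - 1440) + (3/2)*(-29)*(-27))) = sqrt(-3107 - 4260/(-1278 + 2349/2)) = sqrt(-3107 - 4260/(-207/2)) = sqrt(-3107 - 4260*(-2/207)) = sqrt(-3107 + 2840/69) = sqrt(-211543/69) = I*sqrt(14596467)/69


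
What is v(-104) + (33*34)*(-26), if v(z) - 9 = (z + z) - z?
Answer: -29267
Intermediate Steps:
v(z) = 9 + z (v(z) = 9 + ((z + z) - z) = 9 + (2*z - z) = 9 + z)
v(-104) + (33*34)*(-26) = (9 - 104) + (33*34)*(-26) = -95 + 1122*(-26) = -95 - 29172 = -29267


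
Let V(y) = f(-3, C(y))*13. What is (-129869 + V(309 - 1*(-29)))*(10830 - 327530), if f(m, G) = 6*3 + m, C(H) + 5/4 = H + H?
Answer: 41067755800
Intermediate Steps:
C(H) = -5/4 + 2*H (C(H) = -5/4 + (H + H) = -5/4 + 2*H)
f(m, G) = 18 + m
V(y) = 195 (V(y) = (18 - 3)*13 = 15*13 = 195)
(-129869 + V(309 - 1*(-29)))*(10830 - 327530) = (-129869 + 195)*(10830 - 327530) = -129674*(-316700) = 41067755800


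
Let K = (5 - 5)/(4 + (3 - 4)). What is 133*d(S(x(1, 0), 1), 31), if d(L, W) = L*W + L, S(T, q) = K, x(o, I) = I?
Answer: 0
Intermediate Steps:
K = 0 (K = 0/(4 - 1) = 0/3 = 0*(1/3) = 0)
S(T, q) = 0
d(L, W) = L + L*W
133*d(S(x(1, 0), 1), 31) = 133*(0*(1 + 31)) = 133*(0*32) = 133*0 = 0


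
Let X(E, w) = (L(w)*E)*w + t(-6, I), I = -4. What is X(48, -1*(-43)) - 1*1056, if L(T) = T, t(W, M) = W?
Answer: 87690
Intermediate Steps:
X(E, w) = -6 + E*w² (X(E, w) = (w*E)*w - 6 = (E*w)*w - 6 = E*w² - 6 = -6 + E*w²)
X(48, -1*(-43)) - 1*1056 = (-6 + 48*(-1*(-43))²) - 1*1056 = (-6 + 48*43²) - 1056 = (-6 + 48*1849) - 1056 = (-6 + 88752) - 1056 = 88746 - 1056 = 87690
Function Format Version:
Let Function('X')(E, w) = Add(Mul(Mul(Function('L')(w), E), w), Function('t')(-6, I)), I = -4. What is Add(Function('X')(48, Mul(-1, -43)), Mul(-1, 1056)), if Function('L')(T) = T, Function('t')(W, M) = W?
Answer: 87690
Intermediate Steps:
Function('X')(E, w) = Add(-6, Mul(E, Pow(w, 2))) (Function('X')(E, w) = Add(Mul(Mul(w, E), w), -6) = Add(Mul(Mul(E, w), w), -6) = Add(Mul(E, Pow(w, 2)), -6) = Add(-6, Mul(E, Pow(w, 2))))
Add(Function('X')(48, Mul(-1, -43)), Mul(-1, 1056)) = Add(Add(-6, Mul(48, Pow(Mul(-1, -43), 2))), Mul(-1, 1056)) = Add(Add(-6, Mul(48, Pow(43, 2))), -1056) = Add(Add(-6, Mul(48, 1849)), -1056) = Add(Add(-6, 88752), -1056) = Add(88746, -1056) = 87690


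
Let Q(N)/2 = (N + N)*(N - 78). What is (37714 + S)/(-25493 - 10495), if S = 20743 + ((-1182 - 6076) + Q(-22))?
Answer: -59999/35988 ≈ -1.6672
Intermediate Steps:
Q(N) = 4*N*(-78 + N) (Q(N) = 2*((N + N)*(N - 78)) = 2*((2*N)*(-78 + N)) = 2*(2*N*(-78 + N)) = 4*N*(-78 + N))
S = 22285 (S = 20743 + ((-1182 - 6076) + 4*(-22)*(-78 - 22)) = 20743 + (-7258 + 4*(-22)*(-100)) = 20743 + (-7258 + 8800) = 20743 + 1542 = 22285)
(37714 + S)/(-25493 - 10495) = (37714 + 22285)/(-25493 - 10495) = 59999/(-35988) = 59999*(-1/35988) = -59999/35988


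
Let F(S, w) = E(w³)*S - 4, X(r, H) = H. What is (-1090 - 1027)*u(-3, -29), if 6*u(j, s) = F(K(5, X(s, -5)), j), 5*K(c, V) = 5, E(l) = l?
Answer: 65627/6 ≈ 10938.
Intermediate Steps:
K(c, V) = 1 (K(c, V) = (⅕)*5 = 1)
F(S, w) = -4 + S*w³ (F(S, w) = w³*S - 4 = S*w³ - 4 = -4 + S*w³)
u(j, s) = -⅔ + j³/6 (u(j, s) = (-4 + 1*j³)/6 = (-4 + j³)/6 = -⅔ + j³/6)
(-1090 - 1027)*u(-3, -29) = (-1090 - 1027)*(-⅔ + (⅙)*(-3)³) = -2117*(-⅔ + (⅙)*(-27)) = -2117*(-⅔ - 9/2) = -2117*(-31/6) = 65627/6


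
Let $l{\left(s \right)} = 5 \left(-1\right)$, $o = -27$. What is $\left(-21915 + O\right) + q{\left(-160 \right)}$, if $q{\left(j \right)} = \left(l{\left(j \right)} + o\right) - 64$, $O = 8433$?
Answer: $-13578$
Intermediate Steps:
$l{\left(s \right)} = -5$
$q{\left(j \right)} = -96$ ($q{\left(j \right)} = \left(-5 - 27\right) - 64 = -32 - 64 = -96$)
$\left(-21915 + O\right) + q{\left(-160 \right)} = \left(-21915 + 8433\right) - 96 = -13482 - 96 = -13578$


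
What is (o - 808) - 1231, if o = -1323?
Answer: -3362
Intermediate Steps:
(o - 808) - 1231 = (-1323 - 808) - 1231 = -2131 - 1231 = -3362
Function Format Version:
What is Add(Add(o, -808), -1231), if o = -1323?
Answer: -3362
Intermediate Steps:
Add(Add(o, -808), -1231) = Add(Add(-1323, -808), -1231) = Add(-2131, -1231) = -3362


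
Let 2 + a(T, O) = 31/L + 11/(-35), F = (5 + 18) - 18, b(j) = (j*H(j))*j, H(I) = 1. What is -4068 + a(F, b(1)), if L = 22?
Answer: -3133057/770 ≈ -4068.9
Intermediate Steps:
b(j) = j² (b(j) = (j*1)*j = j*j = j²)
F = 5 (F = 23 - 18 = 5)
a(T, O) = -697/770 (a(T, O) = -2 + (31/22 + 11/(-35)) = -2 + (31*(1/22) + 11*(-1/35)) = -2 + (31/22 - 11/35) = -2 + 843/770 = -697/770)
-4068 + a(F, b(1)) = -4068 - 697/770 = -3133057/770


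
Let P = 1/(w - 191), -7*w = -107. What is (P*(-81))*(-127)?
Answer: -24003/410 ≈ -58.544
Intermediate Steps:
w = 107/7 (w = -⅐*(-107) = 107/7 ≈ 15.286)
P = -7/1230 (P = 1/(107/7 - 191) = 1/(-1230/7) = -7/1230 ≈ -0.0056911)
(P*(-81))*(-127) = -7/1230*(-81)*(-127) = (189/410)*(-127) = -24003/410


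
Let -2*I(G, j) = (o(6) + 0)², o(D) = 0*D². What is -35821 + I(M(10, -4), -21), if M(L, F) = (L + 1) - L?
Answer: -35821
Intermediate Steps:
o(D) = 0
M(L, F) = 1 (M(L, F) = (1 + L) - L = 1)
I(G, j) = 0 (I(G, j) = -(0 + 0)²/2 = -½*0² = -½*0 = 0)
-35821 + I(M(10, -4), -21) = -35821 + 0 = -35821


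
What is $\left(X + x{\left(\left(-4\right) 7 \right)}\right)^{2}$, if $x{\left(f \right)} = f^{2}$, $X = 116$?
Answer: $810000$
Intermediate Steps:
$\left(X + x{\left(\left(-4\right) 7 \right)}\right)^{2} = \left(116 + \left(\left(-4\right) 7\right)^{2}\right)^{2} = \left(116 + \left(-28\right)^{2}\right)^{2} = \left(116 + 784\right)^{2} = 900^{2} = 810000$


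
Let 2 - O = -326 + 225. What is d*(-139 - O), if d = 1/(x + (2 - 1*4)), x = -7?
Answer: 242/9 ≈ 26.889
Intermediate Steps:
O = 103 (O = 2 - (-326 + 225) = 2 - 1*(-101) = 2 + 101 = 103)
d = -1/9 (d = 1/(-7 + (2 - 1*4)) = 1/(-7 + (2 - 4)) = 1/(-7 - 2) = 1/(-9) = -1/9 ≈ -0.11111)
d*(-139 - O) = -(-139 - 1*103)/9 = -(-139 - 103)/9 = -1/9*(-242) = 242/9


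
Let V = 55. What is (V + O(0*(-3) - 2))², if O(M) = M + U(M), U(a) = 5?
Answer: 3364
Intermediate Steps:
O(M) = 5 + M (O(M) = M + 5 = 5 + M)
(V + O(0*(-3) - 2))² = (55 + (5 + (0*(-3) - 2)))² = (55 + (5 + (0 - 2)))² = (55 + (5 - 2))² = (55 + 3)² = 58² = 3364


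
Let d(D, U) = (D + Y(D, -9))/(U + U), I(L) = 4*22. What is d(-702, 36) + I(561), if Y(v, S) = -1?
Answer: 5633/72 ≈ 78.236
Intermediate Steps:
I(L) = 88
d(D, U) = (-1 + D)/(2*U) (d(D, U) = (D - 1)/(U + U) = (-1 + D)/((2*U)) = (-1 + D)*(1/(2*U)) = (-1 + D)/(2*U))
d(-702, 36) + I(561) = (1/2)*(-1 - 702)/36 + 88 = (1/2)*(1/36)*(-703) + 88 = -703/72 + 88 = 5633/72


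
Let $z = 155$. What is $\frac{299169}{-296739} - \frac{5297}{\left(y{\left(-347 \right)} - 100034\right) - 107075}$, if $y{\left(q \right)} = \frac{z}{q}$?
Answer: $- \frac{2328327572409}{2369526131638} \approx -0.98261$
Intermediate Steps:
$y{\left(q \right)} = \frac{155}{q}$
$\frac{299169}{-296739} - \frac{5297}{\left(y{\left(-347 \right)} - 100034\right) - 107075} = \frac{299169}{-296739} - \frac{5297}{\left(\frac{155}{-347} - 100034\right) - 107075} = 299169 \left(- \frac{1}{296739}\right) - \frac{5297}{\left(155 \left(- \frac{1}{347}\right) - 100034\right) - 107075} = - \frac{33241}{32971} - \frac{5297}{\left(- \frac{155}{347} - 100034\right) - 107075} = - \frac{33241}{32971} - \frac{5297}{- \frac{34711953}{347} - 107075} = - \frac{33241}{32971} - \frac{5297}{- \frac{71866978}{347}} = - \frac{33241}{32971} - - \frac{1838059}{71866978} = - \frac{33241}{32971} + \frac{1838059}{71866978} = - \frac{2328327572409}{2369526131638}$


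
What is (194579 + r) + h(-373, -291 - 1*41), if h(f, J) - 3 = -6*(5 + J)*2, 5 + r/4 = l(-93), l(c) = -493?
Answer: 196514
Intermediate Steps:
r = -1992 (r = -20 + 4*(-493) = -20 - 1972 = -1992)
h(f, J) = -57 - 12*J (h(f, J) = 3 - 6*(5 + J)*2 = 3 - 6*(10 + 2*J) = 3 + (-60 - 12*J) = -57 - 12*J)
(194579 + r) + h(-373, -291 - 1*41) = (194579 - 1992) + (-57 - 12*(-291 - 1*41)) = 192587 + (-57 - 12*(-291 - 41)) = 192587 + (-57 - 12*(-332)) = 192587 + (-57 + 3984) = 192587 + 3927 = 196514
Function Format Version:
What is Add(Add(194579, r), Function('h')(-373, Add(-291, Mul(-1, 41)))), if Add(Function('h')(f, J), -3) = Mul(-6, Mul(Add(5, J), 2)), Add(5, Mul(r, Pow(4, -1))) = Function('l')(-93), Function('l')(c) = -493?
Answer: 196514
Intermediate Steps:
r = -1992 (r = Add(-20, Mul(4, -493)) = Add(-20, -1972) = -1992)
Function('h')(f, J) = Add(-57, Mul(-12, J)) (Function('h')(f, J) = Add(3, Mul(-6, Mul(Add(5, J), 2))) = Add(3, Mul(-6, Add(10, Mul(2, J)))) = Add(3, Add(-60, Mul(-12, J))) = Add(-57, Mul(-12, J)))
Add(Add(194579, r), Function('h')(-373, Add(-291, Mul(-1, 41)))) = Add(Add(194579, -1992), Add(-57, Mul(-12, Add(-291, Mul(-1, 41))))) = Add(192587, Add(-57, Mul(-12, Add(-291, -41)))) = Add(192587, Add(-57, Mul(-12, -332))) = Add(192587, Add(-57, 3984)) = Add(192587, 3927) = 196514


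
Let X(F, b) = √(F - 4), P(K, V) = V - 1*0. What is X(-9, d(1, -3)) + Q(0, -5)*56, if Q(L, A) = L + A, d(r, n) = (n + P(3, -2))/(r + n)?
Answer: -280 + I*√13 ≈ -280.0 + 3.6056*I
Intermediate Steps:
P(K, V) = V (P(K, V) = V + 0 = V)
d(r, n) = (-2 + n)/(n + r) (d(r, n) = (n - 2)/(r + n) = (-2 + n)/(n + r))
X(F, b) = √(-4 + F)
Q(L, A) = A + L
X(-9, d(1, -3)) + Q(0, -5)*56 = √(-4 - 9) + (-5 + 0)*56 = √(-13) - 5*56 = I*√13 - 280 = -280 + I*√13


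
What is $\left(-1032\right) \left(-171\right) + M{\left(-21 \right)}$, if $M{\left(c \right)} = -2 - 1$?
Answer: $176469$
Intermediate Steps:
$M{\left(c \right)} = -3$
$\left(-1032\right) \left(-171\right) + M{\left(-21 \right)} = \left(-1032\right) \left(-171\right) - 3 = 176472 - 3 = 176469$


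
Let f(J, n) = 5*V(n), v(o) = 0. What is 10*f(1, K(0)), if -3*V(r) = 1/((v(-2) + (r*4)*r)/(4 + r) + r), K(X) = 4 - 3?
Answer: -250/27 ≈ -9.2593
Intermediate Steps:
K(X) = 1
V(r) = -1/(3*(r + 4*r²/(4 + r))) (V(r) = -1/(3*((0 + (r*4)*r)/(4 + r) + r)) = -1/(3*((0 + (4*r)*r)/(4 + r) + r)) = -1/(3*((0 + 4*r²)/(4 + r) + r)) = -1/(3*((4*r²)/(4 + r) + r)) = -1/(3*(4*r²/(4 + r) + r)) = -1/(3*(r + 4*r²/(4 + r))))
f(J, n) = 5*(-4 - n)/(3*n*(4 + 5*n)) (f(J, n) = 5*((-4 - n)/(3*n*(4 + 5*n))) = 5*(-4 - n)/(3*n*(4 + 5*n)))
10*f(1, K(0)) = 10*((5/3)*(-4 - 1*1)/(1*(4 + 5*1))) = 10*((5/3)*1*(-4 - 1)/(4 + 5)) = 10*((5/3)*1*(-5)/9) = 10*((5/3)*1*(⅑)*(-5)) = 10*(-25/27) = -250/27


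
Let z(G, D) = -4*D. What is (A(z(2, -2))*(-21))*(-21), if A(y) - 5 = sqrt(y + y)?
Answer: 3969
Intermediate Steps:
A(y) = 5 + sqrt(2)*sqrt(y) (A(y) = 5 + sqrt(y + y) = 5 + sqrt(2*y) = 5 + sqrt(2)*sqrt(y))
(A(z(2, -2))*(-21))*(-21) = ((5 + sqrt(2)*sqrt(-4*(-2)))*(-21))*(-21) = ((5 + sqrt(2)*sqrt(8))*(-21))*(-21) = ((5 + sqrt(2)*(2*sqrt(2)))*(-21))*(-21) = ((5 + 4)*(-21))*(-21) = (9*(-21))*(-21) = -189*(-21) = 3969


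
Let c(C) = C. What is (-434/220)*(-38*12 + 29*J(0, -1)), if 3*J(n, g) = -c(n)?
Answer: 49476/55 ≈ 899.56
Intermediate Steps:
J(n, g) = -n/3 (J(n, g) = (-n)/3 = -n/3)
(-434/220)*(-38*12 + 29*J(0, -1)) = (-434/220)*(-38*12 + 29*(-1/3*0)) = (-434*1/220)*(-456 + 29*0) = -217*(-456 + 0)/110 = -217/110*(-456) = 49476/55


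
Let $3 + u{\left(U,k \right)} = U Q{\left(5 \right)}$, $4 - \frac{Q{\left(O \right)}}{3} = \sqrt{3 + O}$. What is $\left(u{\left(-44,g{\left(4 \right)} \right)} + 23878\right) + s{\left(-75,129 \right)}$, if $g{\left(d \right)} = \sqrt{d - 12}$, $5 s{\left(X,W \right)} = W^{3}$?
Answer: $\frac{2263424}{5} + 264 \sqrt{2} \approx 4.5306 \cdot 10^{5}$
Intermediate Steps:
$s{\left(X,W \right)} = \frac{W^{3}}{5}$
$Q{\left(O \right)} = 12 - 3 \sqrt{3 + O}$
$g{\left(d \right)} = \sqrt{-12 + d}$
$u{\left(U,k \right)} = -3 + U \left(12 - 6 \sqrt{2}\right)$ ($u{\left(U,k \right)} = -3 + U \left(12 - 3 \sqrt{3 + 5}\right) = -3 + U \left(12 - 3 \sqrt{8}\right) = -3 + U \left(12 - 3 \cdot 2 \sqrt{2}\right) = -3 + U \left(12 - 6 \sqrt{2}\right)$)
$\left(u{\left(-44,g{\left(4 \right)} \right)} + 23878\right) + s{\left(-75,129 \right)} = \left(\left(-3 + 6 \left(-44\right) \left(2 - \sqrt{2}\right)\right) + 23878\right) + \frac{129^{3}}{5} = \left(\left(-3 - \left(528 - 264 \sqrt{2}\right)\right) + 23878\right) + \frac{1}{5} \cdot 2146689 = \left(\left(-531 + 264 \sqrt{2}\right) + 23878\right) + \frac{2146689}{5} = \left(23347 + 264 \sqrt{2}\right) + \frac{2146689}{5} = \frac{2263424}{5} + 264 \sqrt{2}$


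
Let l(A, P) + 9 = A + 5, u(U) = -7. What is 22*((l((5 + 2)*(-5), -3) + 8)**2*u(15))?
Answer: -147994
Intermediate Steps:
l(A, P) = -4 + A (l(A, P) = -9 + (A + 5) = -9 + (5 + A) = -4 + A)
22*((l((5 + 2)*(-5), -3) + 8)**2*u(15)) = 22*(((-4 + (5 + 2)*(-5)) + 8)**2*(-7)) = 22*(((-4 + 7*(-5)) + 8)**2*(-7)) = 22*(((-4 - 35) + 8)**2*(-7)) = 22*((-39 + 8)**2*(-7)) = 22*((-31)**2*(-7)) = 22*(961*(-7)) = 22*(-6727) = -147994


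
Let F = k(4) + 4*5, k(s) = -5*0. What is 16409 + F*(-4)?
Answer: 16329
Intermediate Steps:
k(s) = 0
F = 20 (F = 0 + 4*5 = 0 + 20 = 20)
16409 + F*(-4) = 16409 + 20*(-4) = 16409 - 80 = 16329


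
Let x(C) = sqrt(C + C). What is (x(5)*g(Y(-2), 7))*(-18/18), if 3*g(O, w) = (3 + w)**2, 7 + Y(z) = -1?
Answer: -100*sqrt(10)/3 ≈ -105.41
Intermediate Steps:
Y(z) = -8 (Y(z) = -7 - 1 = -8)
x(C) = sqrt(2)*sqrt(C) (x(C) = sqrt(2*C) = sqrt(2)*sqrt(C))
g(O, w) = (3 + w)**2/3
(x(5)*g(Y(-2), 7))*(-18/18) = ((sqrt(2)*sqrt(5))*((3 + 7)**2/3))*(-18/18) = (sqrt(10)*((1/3)*10**2))*(-18*1/18) = (sqrt(10)*((1/3)*100))*(-1) = (sqrt(10)*(100/3))*(-1) = (100*sqrt(10)/3)*(-1) = -100*sqrt(10)/3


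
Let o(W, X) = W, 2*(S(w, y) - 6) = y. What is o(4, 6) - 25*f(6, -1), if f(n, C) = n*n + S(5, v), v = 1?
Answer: -2117/2 ≈ -1058.5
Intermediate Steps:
S(w, y) = 6 + y/2
f(n, C) = 13/2 + n**2 (f(n, C) = n*n + (6 + (1/2)*1) = n**2 + (6 + 1/2) = n**2 + 13/2 = 13/2 + n**2)
o(4, 6) - 25*f(6, -1) = 4 - 25*(13/2 + 6**2) = 4 - 25*(13/2 + 36) = 4 - 25*85/2 = 4 - 2125/2 = -2117/2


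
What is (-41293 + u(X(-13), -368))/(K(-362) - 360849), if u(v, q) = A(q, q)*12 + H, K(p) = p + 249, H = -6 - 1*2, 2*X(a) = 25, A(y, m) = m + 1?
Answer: 45705/360962 ≈ 0.12662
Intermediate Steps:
A(y, m) = 1 + m
X(a) = 25/2 (X(a) = (½)*25 = 25/2)
H = -8 (H = -6 - 2 = -8)
K(p) = 249 + p
u(v, q) = 4 + 12*q (u(v, q) = (1 + q)*12 - 8 = (12 + 12*q) - 8 = 4 + 12*q)
(-41293 + u(X(-13), -368))/(K(-362) - 360849) = (-41293 + (4 + 12*(-368)))/((249 - 362) - 360849) = (-41293 + (4 - 4416))/(-113 - 360849) = (-41293 - 4412)/(-360962) = -45705*(-1/360962) = 45705/360962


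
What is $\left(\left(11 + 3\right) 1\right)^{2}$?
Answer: $196$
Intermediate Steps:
$\left(\left(11 + 3\right) 1\right)^{2} = \left(14 \cdot 1\right)^{2} = 14^{2} = 196$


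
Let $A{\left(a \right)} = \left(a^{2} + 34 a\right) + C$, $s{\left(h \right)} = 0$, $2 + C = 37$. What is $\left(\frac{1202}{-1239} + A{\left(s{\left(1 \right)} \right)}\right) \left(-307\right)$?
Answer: $- \frac{12944041}{1239} \approx -10447.0$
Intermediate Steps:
$C = 35$ ($C = -2 + 37 = 35$)
$A{\left(a \right)} = 35 + a^{2} + 34 a$ ($A{\left(a \right)} = \left(a^{2} + 34 a\right) + 35 = 35 + a^{2} + 34 a$)
$\left(\frac{1202}{-1239} + A{\left(s{\left(1 \right)} \right)}\right) \left(-307\right) = \left(\frac{1202}{-1239} + \left(35 + 0^{2} + 34 \cdot 0\right)\right) \left(-307\right) = \left(1202 \left(- \frac{1}{1239}\right) + \left(35 + 0 + 0\right)\right) \left(-307\right) = \left(- \frac{1202}{1239} + 35\right) \left(-307\right) = \frac{42163}{1239} \left(-307\right) = - \frac{12944041}{1239}$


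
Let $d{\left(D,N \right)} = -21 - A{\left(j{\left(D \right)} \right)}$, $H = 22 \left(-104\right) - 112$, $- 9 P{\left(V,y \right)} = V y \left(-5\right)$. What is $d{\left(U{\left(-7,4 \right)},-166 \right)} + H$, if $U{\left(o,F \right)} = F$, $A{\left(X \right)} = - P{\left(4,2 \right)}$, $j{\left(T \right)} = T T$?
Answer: $- \frac{21749}{9} \approx -2416.6$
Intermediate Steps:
$j{\left(T \right)} = T^{2}$
$P{\left(V,y \right)} = \frac{5 V y}{9}$ ($P{\left(V,y \right)} = - \frac{V y \left(-5\right)}{9} = - \frac{\left(-5\right) V y}{9} = \frac{5 V y}{9}$)
$A{\left(X \right)} = - \frac{40}{9}$ ($A{\left(X \right)} = - \frac{5 \cdot 4 \cdot 2}{9} = \left(-1\right) \frac{40}{9} = - \frac{40}{9}$)
$H = -2400$ ($H = -2288 - 112 = -2400$)
$d{\left(D,N \right)} = - \frac{149}{9}$ ($d{\left(D,N \right)} = -21 - - \frac{40}{9} = -21 + \frac{40}{9} = - \frac{149}{9}$)
$d{\left(U{\left(-7,4 \right)},-166 \right)} + H = - \frac{149}{9} - 2400 = - \frac{21749}{9}$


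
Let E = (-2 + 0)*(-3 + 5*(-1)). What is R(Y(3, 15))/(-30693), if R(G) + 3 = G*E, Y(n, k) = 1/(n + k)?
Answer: 19/276237 ≈ 6.8782e-5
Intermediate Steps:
E = 16 (E = -2*(-3 - 5) = -2*(-8) = 16)
Y(n, k) = 1/(k + n)
R(G) = -3 + 16*G (R(G) = -3 + G*16 = -3 + 16*G)
R(Y(3, 15))/(-30693) = (-3 + 16/(15 + 3))/(-30693) = (-3 + 16/18)*(-1/30693) = (-3 + 16*(1/18))*(-1/30693) = (-3 + 8/9)*(-1/30693) = -19/9*(-1/30693) = 19/276237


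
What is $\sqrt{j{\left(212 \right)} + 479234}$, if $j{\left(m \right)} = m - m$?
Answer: $\sqrt{479234} \approx 692.27$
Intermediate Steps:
$j{\left(m \right)} = 0$
$\sqrt{j{\left(212 \right)} + 479234} = \sqrt{0 + 479234} = \sqrt{479234}$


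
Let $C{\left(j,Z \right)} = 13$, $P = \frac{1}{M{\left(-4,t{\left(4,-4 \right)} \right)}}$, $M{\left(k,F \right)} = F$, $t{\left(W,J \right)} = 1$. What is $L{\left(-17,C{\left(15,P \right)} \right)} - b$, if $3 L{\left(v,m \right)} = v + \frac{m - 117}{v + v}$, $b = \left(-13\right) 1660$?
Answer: $\frac{366781}{17} \approx 21575.0$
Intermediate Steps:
$b = -21580$
$P = 1$ ($P = 1^{-1} = 1$)
$L{\left(v,m \right)} = \frac{v}{3} + \frac{-117 + m}{6 v}$ ($L{\left(v,m \right)} = \frac{v + \frac{m - 117}{v + v}}{3} = \frac{v + \frac{-117 + m}{2 v}}{3} = \frac{v}{3} + \frac{-117 + m}{6 v}$)
$L{\left(-17,C{\left(15,P \right)} \right)} - b = \frac{-117 + 13 + 2 \left(-17\right)^{2}}{6 \left(-17\right)} - -21580 = \frac{1}{6} \left(- \frac{1}{17}\right) \left(-117 + 13 + 2 \cdot 289\right) + 21580 = \frac{1}{6} \left(- \frac{1}{17}\right) \left(-117 + 13 + 578\right) + 21580 = \frac{1}{6} \left(- \frac{1}{17}\right) 474 + 21580 = - \frac{79}{17} + 21580 = \frac{366781}{17}$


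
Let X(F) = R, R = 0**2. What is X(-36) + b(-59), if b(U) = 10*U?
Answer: -590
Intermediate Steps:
R = 0
X(F) = 0
X(-36) + b(-59) = 0 + 10*(-59) = 0 - 590 = -590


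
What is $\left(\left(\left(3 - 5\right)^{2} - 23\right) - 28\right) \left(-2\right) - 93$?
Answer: $1$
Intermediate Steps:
$\left(\left(\left(3 - 5\right)^{2} - 23\right) - 28\right) \left(-2\right) - 93 = \left(\left(\left(-2\right)^{2} - 23\right) - 28\right) \left(-2\right) - 93 = \left(\left(4 - 23\right) - 28\right) \left(-2\right) - 93 = \left(-19 - 28\right) \left(-2\right) - 93 = \left(-47\right) \left(-2\right) - 93 = 94 - 93 = 1$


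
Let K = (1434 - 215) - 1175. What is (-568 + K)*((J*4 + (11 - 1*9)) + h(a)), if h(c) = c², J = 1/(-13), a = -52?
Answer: -18431176/13 ≈ -1.4178e+6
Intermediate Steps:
J = -1/13 ≈ -0.076923
K = 44 (K = 1219 - 1175 = 44)
(-568 + K)*((J*4 + (11 - 1*9)) + h(a)) = (-568 + 44)*((-1/13*4 + (11 - 1*9)) + (-52)²) = -524*((-4/13 + (11 - 9)) + 2704) = -524*((-4/13 + 2) + 2704) = -524*(22/13 + 2704) = -524*35174/13 = -18431176/13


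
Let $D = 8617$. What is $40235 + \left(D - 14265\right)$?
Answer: $34587$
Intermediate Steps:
$40235 + \left(D - 14265\right) = 40235 + \left(8617 - 14265\right) = 40235 - 5648 = 34587$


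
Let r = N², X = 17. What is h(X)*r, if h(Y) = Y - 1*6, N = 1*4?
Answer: 176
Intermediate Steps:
N = 4
h(Y) = -6 + Y (h(Y) = Y - 6 = -6 + Y)
r = 16 (r = 4² = 16)
h(X)*r = (-6 + 17)*16 = 11*16 = 176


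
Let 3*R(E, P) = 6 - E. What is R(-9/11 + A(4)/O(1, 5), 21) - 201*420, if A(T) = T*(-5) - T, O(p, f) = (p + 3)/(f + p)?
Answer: -928463/11 ≈ -84406.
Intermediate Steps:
O(p, f) = (3 + p)/(f + p)
A(T) = -6*T (A(T) = -5*T - T = -6*T)
R(E, P) = 2 - E/3 (R(E, P) = (6 - E)/3 = 2 - E/3)
R(-9/11 + A(4)/O(1, 5), 21) - 201*420 = (2 - (-9/11 + (-6*4)/(((3 + 1)/(5 + 1))))/3) - 201*420 = (2 - (-9*1/11 - 24/(4/6))/3) - 84420 = (2 - (-9/11 - 24/((⅙)*4))/3) - 84420 = (2 - (-9/11 - 24/⅔)/3) - 84420 = (2 - (-9/11 - 24*3/2)/3) - 84420 = (2 - (-9/11 - 36)/3) - 84420 = (2 - ⅓*(-405/11)) - 84420 = (2 + 135/11) - 84420 = 157/11 - 84420 = -928463/11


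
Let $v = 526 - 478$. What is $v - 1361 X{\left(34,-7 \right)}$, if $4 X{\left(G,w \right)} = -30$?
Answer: $\frac{20511}{2} \approx 10256.0$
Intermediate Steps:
$X{\left(G,w \right)} = - \frac{15}{2}$ ($X{\left(G,w \right)} = \frac{1}{4} \left(-30\right) = - \frac{15}{2}$)
$v = 48$
$v - 1361 X{\left(34,-7 \right)} = 48 - - \frac{20415}{2} = 48 + \frac{20415}{2} = \frac{20511}{2}$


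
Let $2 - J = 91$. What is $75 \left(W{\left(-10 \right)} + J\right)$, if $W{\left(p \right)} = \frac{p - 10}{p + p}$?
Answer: $-6600$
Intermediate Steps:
$W{\left(p \right)} = \frac{-10 + p}{2 p}$
$J = -89$ ($J = 2 - 91 = -89$)
$75 \left(W{\left(-10 \right)} + J\right) = 75 \left(\frac{-10 - 10}{2 \left(-10\right)} - 89\right) = 75 \left(\frac{1}{2} \left(- \frac{1}{10}\right) \left(-20\right) - 89\right) = 75 \left(1 - 89\right) = 75 \left(-88\right) = -6600$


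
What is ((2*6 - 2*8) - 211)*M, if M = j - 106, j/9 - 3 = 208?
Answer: -385495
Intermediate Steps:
j = 1899 (j = 27 + 9*208 = 27 + 1872 = 1899)
M = 1793 (M = 1899 - 106 = 1793)
((2*6 - 2*8) - 211)*M = ((2*6 - 2*8) - 211)*1793 = ((12 - 16) - 211)*1793 = (-4 - 211)*1793 = -215*1793 = -385495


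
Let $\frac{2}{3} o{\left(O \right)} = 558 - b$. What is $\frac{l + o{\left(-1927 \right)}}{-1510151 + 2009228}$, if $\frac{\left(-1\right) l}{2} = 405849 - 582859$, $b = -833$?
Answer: $\frac{712213}{998154} \approx 0.71353$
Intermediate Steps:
$l = 354020$ ($l = - 2 \left(405849 - 582859\right) = \left(-2\right) \left(-177010\right) = 354020$)
$o{\left(O \right)} = \frac{4173}{2}$ ($o{\left(O \right)} = \frac{3 \left(558 - -833\right)}{2} = \frac{3 \left(558 + 833\right)}{2} = \frac{3}{2} \cdot 1391 = \frac{4173}{2}$)
$\frac{l + o{\left(-1927 \right)}}{-1510151 + 2009228} = \frac{354020 + \frac{4173}{2}}{-1510151 + 2009228} = \frac{712213}{2 \cdot 499077} = \frac{712213}{2} \cdot \frac{1}{499077} = \frac{712213}{998154}$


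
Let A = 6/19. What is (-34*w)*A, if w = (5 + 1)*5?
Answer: -6120/19 ≈ -322.11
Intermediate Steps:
w = 30 (w = 6*5 = 30)
A = 6/19 (A = 6*(1/19) = 6/19 ≈ 0.31579)
(-34*w)*A = -34*30*(6/19) = -1020*6/19 = -6120/19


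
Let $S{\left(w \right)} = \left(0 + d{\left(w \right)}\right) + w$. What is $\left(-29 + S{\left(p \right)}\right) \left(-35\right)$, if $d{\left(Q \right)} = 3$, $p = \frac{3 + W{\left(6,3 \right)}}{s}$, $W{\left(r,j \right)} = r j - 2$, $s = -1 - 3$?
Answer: $\frac{4305}{4} \approx 1076.3$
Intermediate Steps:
$s = -4$
$W{\left(r,j \right)} = -2 + j r$ ($W{\left(r,j \right)} = j r - 2 = -2 + j r$)
$p = - \frac{19}{4}$ ($p = \frac{3 + \left(-2 + 3 \cdot 6\right)}{-4} = \left(3 + \left(-2 + 18\right)\right) \left(- \frac{1}{4}\right) = \left(3 + 16\right) \left(- \frac{1}{4}\right) = 19 \left(- \frac{1}{4}\right) = - \frac{19}{4} \approx -4.75$)
$S{\left(w \right)} = 3 + w$ ($S{\left(w \right)} = \left(0 + 3\right) + w = 3 + w$)
$\left(-29 + S{\left(p \right)}\right) \left(-35\right) = \left(-29 + \left(3 - \frac{19}{4}\right)\right) \left(-35\right) = \left(-29 - \frac{7}{4}\right) \left(-35\right) = \left(- \frac{123}{4}\right) \left(-35\right) = \frac{4305}{4}$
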